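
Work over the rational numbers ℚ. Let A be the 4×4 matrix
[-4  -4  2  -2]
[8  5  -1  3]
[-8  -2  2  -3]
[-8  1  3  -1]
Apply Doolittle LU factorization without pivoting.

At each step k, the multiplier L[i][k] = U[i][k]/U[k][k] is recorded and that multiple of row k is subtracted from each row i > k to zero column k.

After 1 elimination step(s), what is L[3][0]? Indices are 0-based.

L[3][0] = 2

Step 1: pivot at (0,0) is -4.
  row1 ← row1 − (-2)·row0  ⇒  L[1][0]=-2, U row1=(0, -3, 3, -1)
  row2 ← row2 − (2)·row0  ⇒  L[2][0]=2, U row2=(0, 6, -2, 1)
  row3 ← row3 − (2)·row0  ⇒  L[3][0]=2, U row3=(0, 9, -1, 3)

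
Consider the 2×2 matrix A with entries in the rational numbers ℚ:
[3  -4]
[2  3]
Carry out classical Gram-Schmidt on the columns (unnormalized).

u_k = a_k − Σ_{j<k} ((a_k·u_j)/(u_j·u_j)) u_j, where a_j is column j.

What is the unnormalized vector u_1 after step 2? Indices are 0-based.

Step 1: u_0 = a_0 = (3, 2).
Step 2: u_1 = a_1 − (-6/13)·u_0 = (-34/13, 51/13).

u_1 = (-34/13, 51/13)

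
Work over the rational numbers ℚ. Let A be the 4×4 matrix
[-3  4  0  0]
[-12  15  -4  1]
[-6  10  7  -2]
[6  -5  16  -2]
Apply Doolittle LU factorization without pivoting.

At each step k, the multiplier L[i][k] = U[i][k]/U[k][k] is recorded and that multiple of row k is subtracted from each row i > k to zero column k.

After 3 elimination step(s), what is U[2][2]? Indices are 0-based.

Step 1: pivot at (0,0) is -3.
  row1 ← row1 − (4)·row0  ⇒  L[1][0]=4, U row1=(0, -1, -4, 1)
  row2 ← row2 − (2)·row0  ⇒  L[2][0]=2, U row2=(0, 2, 7, -2)
  row3 ← row3 − (-2)·row0  ⇒  L[3][0]=-2, U row3=(0, 3, 16, -2)
Step 2: pivot at (1,1) is -1.
  row2 ← row2 − (-2)·row1  ⇒  L[2][1]=-2, U row2=(0, 0, -1, 0)
  row3 ← row3 − (-3)·row1  ⇒  L[3][1]=-3, U row3=(0, 0, 4, 1)
Step 3: pivot at (2,2) is -1.
  row3 ← row3 − (-4)·row2  ⇒  L[3][2]=-4, U row3=(0, 0, 0, 1)

U[2][2] = -1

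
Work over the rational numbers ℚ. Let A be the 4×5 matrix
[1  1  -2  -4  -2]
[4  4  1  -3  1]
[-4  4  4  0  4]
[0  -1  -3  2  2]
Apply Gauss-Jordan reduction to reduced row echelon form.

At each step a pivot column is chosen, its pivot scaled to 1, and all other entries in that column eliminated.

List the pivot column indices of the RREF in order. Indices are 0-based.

[1] R0 /= 1  ⇒  (1, 1, -2, -4, -2)
     R1 -= 4·R0  ⇒  (0, 0, 9, 13, 9)
     R2 -= -4·R0  ⇒  (0, 8, -4, -16, -4)
[2] R1 <-> R2
[2] R1 /= 8  ⇒  (0, 1, -1/2, -2, -1/2)
     R0 -= 1·R1  ⇒  (1, 0, -3/2, -2, -3/2)
     R3 -= -1·R1  ⇒  (0, 0, -7/2, 0, 3/2)
[3] R2 /= 9  ⇒  (0, 0, 1, 13/9, 1)
     R0 -= -3/2·R2  ⇒  (1, 0, 0, 1/6, 0)
     R1 -= -1/2·R2  ⇒  (0, 1, 0, -23/18, 0)
     R3 -= -7/2·R2  ⇒  (0, 0, 0, 91/18, 5)
[4] R3 /= 91/18  ⇒  (0, 0, 0, 1, 90/91)
     R0 -= 1/6·R3  ⇒  (1, 0, 0, 0, -15/91)
     R1 -= -23/18·R3  ⇒  (0, 1, 0, 0, 115/91)
     R2 -= 13/9·R3  ⇒  (0, 0, 1, 0, -3/7)

pivot columns: 0, 1, 2, 3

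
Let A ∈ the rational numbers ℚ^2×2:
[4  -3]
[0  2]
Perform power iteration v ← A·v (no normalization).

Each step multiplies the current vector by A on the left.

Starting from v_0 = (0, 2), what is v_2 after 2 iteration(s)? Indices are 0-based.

v_2 = (-36, 8)

v_0 = (0, 2).
v_1 = A·v_0 = (-6, 4).
v_2 = A·v_1 = (-36, 8).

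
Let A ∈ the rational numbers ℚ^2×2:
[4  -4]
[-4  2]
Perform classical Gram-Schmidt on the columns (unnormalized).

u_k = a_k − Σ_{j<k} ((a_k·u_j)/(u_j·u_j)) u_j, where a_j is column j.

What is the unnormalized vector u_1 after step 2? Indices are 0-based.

u_1 = (-1, -1)

Step 1: u_0 = a_0 = (4, -4).
Step 2: u_1 = a_1 − (-3/4)·u_0 = (-1, -1).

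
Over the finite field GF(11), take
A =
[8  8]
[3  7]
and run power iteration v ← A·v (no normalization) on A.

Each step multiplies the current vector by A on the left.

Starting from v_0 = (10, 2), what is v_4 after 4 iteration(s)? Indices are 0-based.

v_4 = (9, 1)

v_0 = (10, 2).
v_1 = A·v_0 = (8, 0).
v_2 = A·v_1 = (9, 2).
v_3 = A·v_2 = (0, 8).
v_4 = A·v_3 = (9, 1).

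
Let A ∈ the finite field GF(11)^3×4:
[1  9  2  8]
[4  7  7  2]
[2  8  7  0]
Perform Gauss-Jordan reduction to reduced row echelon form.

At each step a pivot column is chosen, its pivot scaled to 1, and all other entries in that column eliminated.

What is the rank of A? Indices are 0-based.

rank = 3

step 1: normalize row 0 (÷1) = (1, 9, 2, 8)
  row 1: subtract 4×row0 = (0, 4, 10, 3)
  row 2: subtract 2×row0 = (0, 1, 3, 6)
step 2: normalize row 1 (÷4) = (0, 1, 8, 9)
  row 0: subtract 9×row1 = (1, 0, 7, 4)
  row 2: subtract 1×row1 = (0, 0, 6, 8)
step 3: normalize row 2 (÷6) = (0, 0, 1, 5)
  row 0: subtract 7×row2 = (1, 0, 0, 2)
  row 1: subtract 8×row2 = (0, 1, 0, 2)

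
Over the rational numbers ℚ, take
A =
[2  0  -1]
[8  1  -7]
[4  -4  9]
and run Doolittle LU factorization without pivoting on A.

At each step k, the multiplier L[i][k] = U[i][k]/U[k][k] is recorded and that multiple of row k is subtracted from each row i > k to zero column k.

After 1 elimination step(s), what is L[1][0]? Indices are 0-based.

Step 1: pivot at (0,0) is 2.
  row1 ← row1 − (4)·row0  ⇒  L[1][0]=4, U row1=(0, 1, -3)
  row2 ← row2 − (2)·row0  ⇒  L[2][0]=2, U row2=(0, -4, 11)

L[1][0] = 4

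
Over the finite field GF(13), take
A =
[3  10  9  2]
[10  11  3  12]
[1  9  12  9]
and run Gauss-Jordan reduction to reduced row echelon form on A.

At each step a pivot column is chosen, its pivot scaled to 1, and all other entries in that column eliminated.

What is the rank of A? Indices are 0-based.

[1] R0 /= 3  ⇒  (1, 12, 3, 5)
     R1 -= 10·R0  ⇒  (0, 8, 12, 1)
     R2 -= 1·R0  ⇒  (0, 10, 9, 4)
[2] R1 /= 8  ⇒  (0, 1, 8, 5)
     R0 -= 12·R1  ⇒  (1, 0, 11, 10)
     R2 -= 10·R1  ⇒  (0, 0, 7, 6)
[3] R2 /= 7  ⇒  (0, 0, 1, 12)
     R0 -= 11·R2  ⇒  (1, 0, 0, 8)
     R1 -= 8·R2  ⇒  (0, 1, 0, 0)

rank = 3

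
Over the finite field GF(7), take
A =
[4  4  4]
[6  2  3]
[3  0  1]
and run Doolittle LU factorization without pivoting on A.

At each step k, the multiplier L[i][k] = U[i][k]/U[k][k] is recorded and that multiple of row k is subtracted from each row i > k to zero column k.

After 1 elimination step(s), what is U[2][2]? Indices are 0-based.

U[2][2] = 5

[col 0] pivot 4
  R1 -= 5*R0 → (0, 3, 4)  (L[1][0] := 5)
  R2 -= 6*R0 → (0, 4, 5)  (L[2][0] := 6)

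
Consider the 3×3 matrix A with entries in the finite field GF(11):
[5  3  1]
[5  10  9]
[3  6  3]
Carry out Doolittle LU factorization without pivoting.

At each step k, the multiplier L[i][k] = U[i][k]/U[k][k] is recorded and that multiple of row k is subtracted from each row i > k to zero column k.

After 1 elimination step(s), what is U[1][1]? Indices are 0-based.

k=0: U[0][0]=5
  eliminate (1,0): mult=1, new row 1: (0, 7, 8); set L[1][0]=1
  eliminate (2,0): mult=5, new row 2: (0, 2, 9); set L[2][0]=5

U[1][1] = 7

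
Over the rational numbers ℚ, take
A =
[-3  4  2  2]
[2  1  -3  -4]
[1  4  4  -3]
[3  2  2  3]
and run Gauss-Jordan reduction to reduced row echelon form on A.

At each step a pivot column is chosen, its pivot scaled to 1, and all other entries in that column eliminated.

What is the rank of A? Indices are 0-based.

step 1: normalize row 0 (÷-3) = (1, -4/3, -2/3, -2/3)
  row 1: subtract 2×row0 = (0, 11/3, -5/3, -8/3)
  row 2: subtract 1×row0 = (0, 16/3, 14/3, -7/3)
  row 3: subtract 3×row0 = (0, 6, 4, 5)
step 2: normalize row 1 (÷11/3) = (0, 1, -5/11, -8/11)
  row 0: subtract -4/3×row1 = (1, 0, -14/11, -18/11)
  row 2: subtract 16/3×row1 = (0, 0, 78/11, 17/11)
  row 3: subtract 6×row1 = (0, 0, 74/11, 103/11)
step 3: normalize row 2 (÷78/11) = (0, 0, 1, 17/78)
  row 0: subtract -14/11×row2 = (1, 0, 0, -53/39)
  row 1: subtract -5/11×row2 = (0, 1, 0, -49/78)
  row 3: subtract 74/11×row2 = (0, 0, 0, 308/39)
step 4: normalize row 3 (÷308/39) = (0, 0, 0, 1)
  row 0: subtract -53/39×row3 = (1, 0, 0, 0)
  row 1: subtract -49/78×row3 = (0, 1, 0, 0)
  row 2: subtract 17/78×row3 = (0, 0, 1, 0)

rank = 4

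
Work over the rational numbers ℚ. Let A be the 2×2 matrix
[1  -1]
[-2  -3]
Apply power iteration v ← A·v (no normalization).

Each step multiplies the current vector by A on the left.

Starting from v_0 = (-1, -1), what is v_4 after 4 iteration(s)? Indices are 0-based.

v_0 = (-1, -1).
v_1 = A·v_0 = (0, 5).
v_2 = A·v_1 = (-5, -15).
v_3 = A·v_2 = (10, 55).
v_4 = A·v_3 = (-45, -185).

v_4 = (-45, -185)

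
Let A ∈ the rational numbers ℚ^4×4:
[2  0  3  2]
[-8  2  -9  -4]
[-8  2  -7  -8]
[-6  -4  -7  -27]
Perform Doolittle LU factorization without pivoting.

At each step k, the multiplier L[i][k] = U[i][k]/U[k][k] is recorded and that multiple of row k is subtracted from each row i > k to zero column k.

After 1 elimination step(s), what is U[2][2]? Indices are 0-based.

U[2][2] = 5

k=0: U[0][0]=2
  eliminate (1,0): mult=-4, new row 1: (0, 2, 3, 4); set L[1][0]=-4
  eliminate (2,0): mult=-4, new row 2: (0, 2, 5, 0); set L[2][0]=-4
  eliminate (3,0): mult=-3, new row 3: (0, -4, 2, -21); set L[3][0]=-3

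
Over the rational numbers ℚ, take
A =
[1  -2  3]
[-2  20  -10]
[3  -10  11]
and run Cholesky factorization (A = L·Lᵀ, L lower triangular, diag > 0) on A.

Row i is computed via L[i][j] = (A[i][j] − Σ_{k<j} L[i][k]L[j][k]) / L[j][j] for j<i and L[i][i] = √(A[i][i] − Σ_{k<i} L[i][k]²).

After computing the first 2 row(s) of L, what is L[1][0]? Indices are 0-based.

L[1][0] = -2

Step 1: L[0][0] = √(1) = 1.
  L[1][0] = (-2) / L[0][0] = -2.
Step 2: L[1][1] = √(16) = 4.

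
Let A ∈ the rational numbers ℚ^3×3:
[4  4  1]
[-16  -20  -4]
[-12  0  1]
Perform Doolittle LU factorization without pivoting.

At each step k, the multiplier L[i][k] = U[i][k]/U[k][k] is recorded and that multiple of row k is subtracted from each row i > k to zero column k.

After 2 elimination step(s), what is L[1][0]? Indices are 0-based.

k=0: U[0][0]=4
  eliminate (1,0): mult=-4, new row 1: (0, -4, 0); set L[1][0]=-4
  eliminate (2,0): mult=-3, new row 2: (0, 12, 4); set L[2][0]=-3
k=1: U[1][1]=-4
  eliminate (2,1): mult=-3, new row 2: (0, 0, 4); set L[2][1]=-3

L[1][0] = -4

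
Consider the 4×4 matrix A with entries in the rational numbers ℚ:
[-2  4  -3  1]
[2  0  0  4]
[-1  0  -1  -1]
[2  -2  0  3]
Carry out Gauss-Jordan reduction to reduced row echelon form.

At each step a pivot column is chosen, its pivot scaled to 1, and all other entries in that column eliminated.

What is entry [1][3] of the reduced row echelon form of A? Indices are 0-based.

M[1][3] = 1/2

[1] R0 /= -2  ⇒  (1, -2, 3/2, -1/2)
     R1 -= 2·R0  ⇒  (0, 4, -3, 5)
     R2 -= -1·R0  ⇒  (0, -2, 1/2, -3/2)
     R3 -= 2·R0  ⇒  (0, 2, -3, 4)
[2] R1 /= 4  ⇒  (0, 1, -3/4, 5/4)
     R0 -= -2·R1  ⇒  (1, 0, 0, 2)
     R2 -= -2·R1  ⇒  (0, 0, -1, 1)
     R3 -= 2·R1  ⇒  (0, 0, -3/2, 3/2)
[3] R2 /= -1  ⇒  (0, 0, 1, -1)
     R1 -= -3/4·R2  ⇒  (0, 1, 0, 1/2)
     R3 -= -3/2·R2  ⇒  (0, 0, 0, 0)
column 3 empty below row 3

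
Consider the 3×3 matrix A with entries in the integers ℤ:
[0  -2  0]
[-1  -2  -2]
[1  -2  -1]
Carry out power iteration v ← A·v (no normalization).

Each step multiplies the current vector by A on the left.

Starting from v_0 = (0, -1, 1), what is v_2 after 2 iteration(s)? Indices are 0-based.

v_2 = (0, -4, 1)

v_0 = (0, -1, 1).
v_1 = A·v_0 = (2, 0, 1).
v_2 = A·v_1 = (0, -4, 1).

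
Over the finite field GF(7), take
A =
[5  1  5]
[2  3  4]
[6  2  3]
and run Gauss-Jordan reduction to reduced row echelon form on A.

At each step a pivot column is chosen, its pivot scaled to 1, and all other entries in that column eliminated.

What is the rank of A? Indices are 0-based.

rank = 3

[1] R0 /= 5  ⇒  (1, 3, 1)
     R1 -= 2·R0  ⇒  (0, 4, 2)
     R2 -= 6·R0  ⇒  (0, 5, 4)
[2] R1 /= 4  ⇒  (0, 1, 4)
     R0 -= 3·R1  ⇒  (1, 0, 3)
     R2 -= 5·R1  ⇒  (0, 0, 5)
[3] R2 /= 5  ⇒  (0, 0, 1)
     R0 -= 3·R2  ⇒  (1, 0, 0)
     R1 -= 4·R2  ⇒  (0, 1, 0)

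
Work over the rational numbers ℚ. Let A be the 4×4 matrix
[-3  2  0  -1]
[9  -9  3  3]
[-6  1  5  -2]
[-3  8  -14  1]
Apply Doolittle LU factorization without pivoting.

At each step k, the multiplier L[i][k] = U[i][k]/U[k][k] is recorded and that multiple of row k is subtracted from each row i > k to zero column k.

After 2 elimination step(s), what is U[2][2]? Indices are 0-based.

[col 0] pivot -3
  R1 -= -3*R0 → (0, -3, 3, 0)  (L[1][0] := -3)
  R2 -= 2*R0 → (0, -3, 5, 0)  (L[2][0] := 2)
  R3 -= 1*R0 → (0, 6, -14, 2)  (L[3][0] := 1)
[col 1] pivot -3
  R2 -= 1*R1 → (0, 0, 2, 0)  (L[2][1] := 1)
  R3 -= -2*R1 → (0, 0, -8, 2)  (L[3][1] := -2)

U[2][2] = 2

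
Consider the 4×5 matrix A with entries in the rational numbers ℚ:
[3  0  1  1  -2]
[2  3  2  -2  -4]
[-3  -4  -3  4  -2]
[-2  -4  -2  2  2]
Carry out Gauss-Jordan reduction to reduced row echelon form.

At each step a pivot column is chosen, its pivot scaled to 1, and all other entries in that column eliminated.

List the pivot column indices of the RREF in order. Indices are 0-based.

pivot columns: 0, 1, 2, 3

pivot(0,0)=3: scale R0 → (1, 0, 1/3, 1/3, -2/3)
  clear (1,0): R1 −= (2)R0 → (0, 3, 4/3, -8/3, -8/3)
  clear (2,0): R2 −= (-3)R0 → (0, -4, -2, 5, -4)
  clear (3,0): R3 −= (-2)R0 → (0, -4, -4/3, 8/3, 2/3)
pivot(1,1)=3: scale R1 → (0, 1, 4/9, -8/9, -8/9)
  clear (2,1): R2 −= (-4)R1 → (0, 0, -2/9, 13/9, -68/9)
  clear (3,1): R3 −= (-4)R1 → (0, 0, 4/9, -8/9, -26/9)
pivot(2,2)=-2/9: scale R2 → (0, 0, 1, -13/2, 34)
  clear (0,2): R0 −= (1/3)R2 → (1, 0, 0, 5/2, -12)
  clear (1,2): R1 −= (4/9)R2 → (0, 1, 0, 2, -16)
  clear (3,2): R3 −= (4/9)R2 → (0, 0, 0, 2, -18)
pivot(3,3)=2: scale R3 → (0, 0, 0, 1, -9)
  clear (0,3): R0 −= (5/2)R3 → (1, 0, 0, 0, 21/2)
  clear (1,3): R1 −= (2)R3 → (0, 1, 0, 0, 2)
  clear (2,3): R2 −= (-13/2)R3 → (0, 0, 1, 0, -49/2)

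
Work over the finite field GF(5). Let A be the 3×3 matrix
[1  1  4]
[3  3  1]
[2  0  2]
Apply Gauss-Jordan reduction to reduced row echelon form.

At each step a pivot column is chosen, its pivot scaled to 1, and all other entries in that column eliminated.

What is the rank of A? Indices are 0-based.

step 1: normalize row 0 (÷1) = (1, 1, 4)
  row 1: subtract 3×row0 = (0, 0, 4)
  row 2: subtract 2×row0 = (0, 3, 4)
step 2: exchange rows 1,2
step 2: normalize row 1 (÷3) = (0, 1, 3)
  row 0: subtract 1×row1 = (1, 0, 1)
step 3: normalize row 2 (÷4) = (0, 0, 1)
  row 0: subtract 1×row2 = (1, 0, 0)
  row 1: subtract 3×row2 = (0, 1, 0)

rank = 3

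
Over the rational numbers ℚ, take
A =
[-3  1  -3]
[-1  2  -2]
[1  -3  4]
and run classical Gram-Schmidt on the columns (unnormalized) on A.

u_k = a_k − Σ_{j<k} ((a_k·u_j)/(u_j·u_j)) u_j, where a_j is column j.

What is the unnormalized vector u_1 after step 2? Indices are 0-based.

u_1 = (-13/11, 14/11, -25/11)

Step 1: u_0 = a_0 = (-3, -1, 1).
Step 2: u_1 = a_1 − (-8/11)·u_0 = (-13/11, 14/11, -25/11).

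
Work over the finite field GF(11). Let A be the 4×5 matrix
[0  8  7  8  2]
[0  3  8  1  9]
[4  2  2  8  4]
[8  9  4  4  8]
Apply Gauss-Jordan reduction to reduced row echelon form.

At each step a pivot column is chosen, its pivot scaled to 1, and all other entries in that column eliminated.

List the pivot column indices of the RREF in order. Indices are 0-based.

pivot(0,0): swap R0↔R2
pivot(0,0)=4: scale R0 → (1, 6, 6, 2, 1)
  clear (3,0): R3 −= (8)R0 → (0, 5, 0, 10, 0)
pivot(1,1)=3: scale R1 → (0, 1, 10, 4, 3)
  clear (0,1): R0 −= (6)R1 → (1, 0, 1, 0, 5)
  clear (2,1): R2 −= (8)R1 → (0, 0, 4, 9, 0)
  clear (3,1): R3 −= (5)R1 → (0, 0, 5, 1, 7)
pivot(2,2)=4: scale R2 → (0, 0, 1, 5, 0)
  clear (0,2): R0 −= (1)R2 → (1, 0, 0, 6, 5)
  clear (1,2): R1 −= (10)R2 → (0, 1, 0, 9, 3)
  clear (3,2): R3 −= (5)R2 → (0, 0, 0, 9, 7)
pivot(3,3)=9: scale R3 → (0, 0, 0, 1, 2)
  clear (0,3): R0 −= (6)R3 → (1, 0, 0, 0, 4)
  clear (1,3): R1 −= (9)R3 → (0, 1, 0, 0, 7)
  clear (2,3): R2 −= (5)R3 → (0, 0, 1, 0, 1)

pivot columns: 0, 1, 2, 3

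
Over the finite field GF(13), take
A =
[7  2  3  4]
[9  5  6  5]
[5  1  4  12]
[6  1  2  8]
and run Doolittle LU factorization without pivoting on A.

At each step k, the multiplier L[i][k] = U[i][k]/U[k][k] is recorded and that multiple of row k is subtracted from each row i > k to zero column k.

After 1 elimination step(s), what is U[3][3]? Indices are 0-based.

Step 1: pivot at (0,0) is 7.
  row1 ← row1 − (5)·row0  ⇒  L[1][0]=5, U row1=(0, 8, 4, 11)
  row2 ← row2 − (10)·row0  ⇒  L[2][0]=10, U row2=(0, 7, 0, 11)
  row3 ← row3 − (12)·row0  ⇒  L[3][0]=12, U row3=(0, 3, 5, 12)

U[3][3] = 12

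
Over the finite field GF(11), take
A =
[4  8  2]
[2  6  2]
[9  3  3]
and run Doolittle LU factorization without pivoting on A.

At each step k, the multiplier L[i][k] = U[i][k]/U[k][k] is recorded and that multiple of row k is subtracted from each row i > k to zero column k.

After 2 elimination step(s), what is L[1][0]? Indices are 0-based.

Step 1: pivot at (0,0) is 4.
  row1 ← row1 − (6)·row0  ⇒  L[1][0]=6, U row1=(0, 2, 1)
  row2 ← row2 − (5)·row0  ⇒  L[2][0]=5, U row2=(0, 7, 4)
Step 2: pivot at (1,1) is 2.
  row2 ← row2 − (9)·row1  ⇒  L[2][1]=9, U row2=(0, 0, 6)

L[1][0] = 6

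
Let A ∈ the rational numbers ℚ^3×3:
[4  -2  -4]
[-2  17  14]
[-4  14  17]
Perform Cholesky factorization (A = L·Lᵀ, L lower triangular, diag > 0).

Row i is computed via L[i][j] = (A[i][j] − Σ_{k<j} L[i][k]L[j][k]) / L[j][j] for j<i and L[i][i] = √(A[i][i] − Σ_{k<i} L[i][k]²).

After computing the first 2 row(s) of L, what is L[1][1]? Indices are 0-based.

L[1][1] = 4

Step 1: L[0][0] = √(4) = 2.
  L[1][0] = (-2) / L[0][0] = -1.
Step 2: L[1][1] = √(16) = 4.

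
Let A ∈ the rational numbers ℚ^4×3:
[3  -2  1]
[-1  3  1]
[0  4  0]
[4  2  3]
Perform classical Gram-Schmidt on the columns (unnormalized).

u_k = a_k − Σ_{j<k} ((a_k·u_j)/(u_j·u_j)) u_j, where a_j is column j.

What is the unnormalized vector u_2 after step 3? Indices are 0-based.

Step 1: u_0 = a_0 = (3, -1, 0, 4).
Step 2: u_1 = a_1 − (-1/26)·u_0 = (-49/26, 77/26, 4, 28/13).
Step 3: u_2 = a_2 − (7/13)·u_0 − (196/857)·u_1 = (-158/857, 738/857, -784/857, 303/857).

u_2 = (-158/857, 738/857, -784/857, 303/857)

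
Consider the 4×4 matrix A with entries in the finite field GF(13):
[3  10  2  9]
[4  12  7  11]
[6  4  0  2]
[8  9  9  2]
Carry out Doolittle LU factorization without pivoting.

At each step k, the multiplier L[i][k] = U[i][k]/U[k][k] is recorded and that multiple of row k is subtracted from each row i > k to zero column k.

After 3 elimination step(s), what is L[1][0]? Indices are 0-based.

L[1][0] = 10

[col 0] pivot 3
  R1 -= 10*R0 → (0, 3, 0, 12)  (L[1][0] := 10)
  R2 -= 2*R0 → (0, 10, 9, 10)  (L[2][0] := 2)
  R3 -= 7*R0 → (0, 4, 8, 4)  (L[3][0] := 7)
[col 1] pivot 3
  R2 -= 12*R1 → (0, 0, 9, 9)  (L[2][1] := 12)
  R3 -= 10*R1 → (0, 0, 8, 1)  (L[3][1] := 10)
[col 2] pivot 9
  R3 -= 11*R2 → (0, 0, 0, 6)  (L[3][2] := 11)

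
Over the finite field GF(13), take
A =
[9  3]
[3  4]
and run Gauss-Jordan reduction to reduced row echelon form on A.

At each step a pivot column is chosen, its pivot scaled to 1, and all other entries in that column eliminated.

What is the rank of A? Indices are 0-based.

rank = 2

[1] R0 /= 9  ⇒  (1, 9)
     R1 -= 3·R0  ⇒  (0, 3)
[2] R1 /= 3  ⇒  (0, 1)
     R0 -= 9·R1  ⇒  (1, 0)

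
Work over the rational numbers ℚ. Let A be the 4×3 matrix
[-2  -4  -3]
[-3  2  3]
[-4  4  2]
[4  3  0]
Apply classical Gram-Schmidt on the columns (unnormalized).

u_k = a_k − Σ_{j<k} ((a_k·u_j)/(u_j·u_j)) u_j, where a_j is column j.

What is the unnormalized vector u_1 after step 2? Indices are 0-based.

Step 1: u_0 = a_0 = (-2, -3, -4, 4).
Step 2: u_1 = a_1 − (-2/45)·u_0 = (-184/45, 28/15, 172/45, 143/45).

u_1 = (-184/45, 28/15, 172/45, 143/45)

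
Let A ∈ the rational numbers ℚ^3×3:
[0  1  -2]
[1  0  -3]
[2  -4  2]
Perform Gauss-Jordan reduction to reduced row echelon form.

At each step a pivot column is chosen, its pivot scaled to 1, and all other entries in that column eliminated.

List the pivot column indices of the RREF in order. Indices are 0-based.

pivot(0,0): swap R0↔R1
pivot(0,0)=1: scale R0 → (1, 0, -3)
  clear (2,0): R2 −= (2)R0 → (0, -4, 8)
pivot(1,1)=1: scale R1 → (0, 1, -2)
  clear (2,1): R2 −= (-4)R1 → (0, 0, 0)
col 2: no nonzero at/below row 2; advance.

pivot columns: 0, 1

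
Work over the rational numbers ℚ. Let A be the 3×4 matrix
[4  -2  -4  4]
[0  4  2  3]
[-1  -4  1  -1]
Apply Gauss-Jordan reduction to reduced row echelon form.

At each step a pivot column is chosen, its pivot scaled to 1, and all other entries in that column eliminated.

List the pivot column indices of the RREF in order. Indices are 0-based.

pivot columns: 0, 1, 2

[1] R0 /= 4  ⇒  (1, -1/2, -1, 1)
     R2 -= -1·R0  ⇒  (0, -9/2, 0, 0)
[2] R1 /= 4  ⇒  (0, 1, 1/2, 3/4)
     R0 -= -1/2·R1  ⇒  (1, 0, -3/4, 11/8)
     R2 -= -9/2·R1  ⇒  (0, 0, 9/4, 27/8)
[3] R2 /= 9/4  ⇒  (0, 0, 1, 3/2)
     R0 -= -3/4·R2  ⇒  (1, 0, 0, 5/2)
     R1 -= 1/2·R2  ⇒  (0, 1, 0, 0)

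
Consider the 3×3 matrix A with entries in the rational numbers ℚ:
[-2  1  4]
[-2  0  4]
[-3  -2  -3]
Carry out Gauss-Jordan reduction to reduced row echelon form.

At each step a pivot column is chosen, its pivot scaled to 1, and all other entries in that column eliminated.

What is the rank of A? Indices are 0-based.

rank = 3

step 1: normalize row 0 (÷-2) = (1, -1/2, -2)
  row 1: subtract -2×row0 = (0, -1, 0)
  row 2: subtract -3×row0 = (0, -7/2, -9)
step 2: normalize row 1 (÷-1) = (0, 1, 0)
  row 0: subtract -1/2×row1 = (1, 0, -2)
  row 2: subtract -7/2×row1 = (0, 0, -9)
step 3: normalize row 2 (÷-9) = (0, 0, 1)
  row 0: subtract -2×row2 = (1, 0, 0)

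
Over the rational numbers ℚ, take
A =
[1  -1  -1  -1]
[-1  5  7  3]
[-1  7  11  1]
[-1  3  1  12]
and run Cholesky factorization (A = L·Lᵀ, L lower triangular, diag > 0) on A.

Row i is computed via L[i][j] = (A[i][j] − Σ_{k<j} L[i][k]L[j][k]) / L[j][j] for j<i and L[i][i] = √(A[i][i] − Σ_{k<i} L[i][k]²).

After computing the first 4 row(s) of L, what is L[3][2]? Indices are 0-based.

Step 1: L[0][0] = √(1) = 1.
  L[1][0] = (-1) / L[0][0] = -1.
Step 2: L[1][1] = √(4) = 2.
  L[2][0] = (-1) / L[0][0] = -1.
  L[2][1] = (6) / L[1][1] = 3.
Step 3: L[2][2] = √(1) = 1.
  L[3][0] = (-1) / L[0][0] = -1.
  L[3][1] = (2) / L[1][1] = 1.
  L[3][2] = (-3) / L[2][2] = -3.
Step 4: L[3][3] = √(1) = 1.

L[3][2] = -3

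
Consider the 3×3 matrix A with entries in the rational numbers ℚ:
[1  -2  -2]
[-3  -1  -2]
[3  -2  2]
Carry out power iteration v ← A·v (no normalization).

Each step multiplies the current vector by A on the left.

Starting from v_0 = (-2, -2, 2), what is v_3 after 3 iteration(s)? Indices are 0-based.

v_3 = (10, 64, -58)

v_0 = (-2, -2, 2).
v_1 = A·v_0 = (-2, 4, 2).
v_2 = A·v_1 = (-14, -2, -10).
v_3 = A·v_2 = (10, 64, -58).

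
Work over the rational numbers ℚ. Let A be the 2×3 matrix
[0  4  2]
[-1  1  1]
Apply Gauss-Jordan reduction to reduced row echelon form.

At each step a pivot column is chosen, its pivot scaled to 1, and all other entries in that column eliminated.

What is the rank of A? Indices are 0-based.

rank = 2

[1] R0 <-> R1
[1] R0 /= -1  ⇒  (1, -1, -1)
[2] R1 /= 4  ⇒  (0, 1, 1/2)
     R0 -= -1·R1  ⇒  (1, 0, -1/2)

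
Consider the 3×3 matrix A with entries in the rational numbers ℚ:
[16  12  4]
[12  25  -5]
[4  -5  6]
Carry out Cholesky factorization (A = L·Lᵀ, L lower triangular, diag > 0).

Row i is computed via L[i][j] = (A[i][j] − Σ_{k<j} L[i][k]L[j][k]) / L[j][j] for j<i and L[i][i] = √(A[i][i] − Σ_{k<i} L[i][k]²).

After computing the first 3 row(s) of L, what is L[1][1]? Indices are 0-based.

L[1][1] = 4

Step 1: L[0][0] = √(16) = 4.
  L[1][0] = (12) / L[0][0] = 3.
Step 2: L[1][1] = √(16) = 4.
  L[2][0] = (4) / L[0][0] = 1.
  L[2][1] = (-8) / L[1][1] = -2.
Step 3: L[2][2] = √(1) = 1.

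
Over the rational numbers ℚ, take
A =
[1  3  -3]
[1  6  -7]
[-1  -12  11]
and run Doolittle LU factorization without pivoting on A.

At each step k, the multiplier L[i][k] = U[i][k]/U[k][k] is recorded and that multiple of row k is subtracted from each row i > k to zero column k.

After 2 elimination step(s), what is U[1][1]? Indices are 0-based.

Step 1: pivot at (0,0) is 1.
  row1 ← row1 − (1)·row0  ⇒  L[1][0]=1, U row1=(0, 3, -4)
  row2 ← row2 − (-1)·row0  ⇒  L[2][0]=-1, U row2=(0, -9, 8)
Step 2: pivot at (1,1) is 3.
  row2 ← row2 − (-3)·row1  ⇒  L[2][1]=-3, U row2=(0, 0, -4)

U[1][1] = 3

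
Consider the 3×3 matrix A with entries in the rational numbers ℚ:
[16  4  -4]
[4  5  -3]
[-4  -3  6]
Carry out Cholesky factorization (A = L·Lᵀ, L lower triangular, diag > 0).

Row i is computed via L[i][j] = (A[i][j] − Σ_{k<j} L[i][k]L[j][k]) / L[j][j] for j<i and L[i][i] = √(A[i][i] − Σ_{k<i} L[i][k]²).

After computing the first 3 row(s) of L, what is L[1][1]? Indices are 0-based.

Step 1: L[0][0] = √(16) = 4.
  L[1][0] = (4) / L[0][0] = 1.
Step 2: L[1][1] = √(4) = 2.
  L[2][0] = (-4) / L[0][0] = -1.
  L[2][1] = (-2) / L[1][1] = -1.
Step 3: L[2][2] = √(4) = 2.

L[1][1] = 2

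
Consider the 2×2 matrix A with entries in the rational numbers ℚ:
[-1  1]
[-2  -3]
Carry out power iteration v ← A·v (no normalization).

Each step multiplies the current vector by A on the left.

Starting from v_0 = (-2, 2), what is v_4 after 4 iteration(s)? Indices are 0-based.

v_0 = (-2, 2).
v_1 = A·v_0 = (4, -2).
v_2 = A·v_1 = (-6, -2).
v_3 = A·v_2 = (4, 18).
v_4 = A·v_3 = (14, -62).

v_4 = (14, -62)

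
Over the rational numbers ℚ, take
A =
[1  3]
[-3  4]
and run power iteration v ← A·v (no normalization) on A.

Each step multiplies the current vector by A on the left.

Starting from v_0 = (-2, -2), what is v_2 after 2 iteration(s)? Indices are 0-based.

v_0 = (-2, -2).
v_1 = A·v_0 = (-8, -2).
v_2 = A·v_1 = (-14, 16).

v_2 = (-14, 16)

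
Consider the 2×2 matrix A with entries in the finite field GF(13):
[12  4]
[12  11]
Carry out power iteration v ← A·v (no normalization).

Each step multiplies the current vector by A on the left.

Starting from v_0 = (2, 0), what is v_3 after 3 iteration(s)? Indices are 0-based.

v_0 = (2, 0).
v_1 = A·v_0 = (11, 11).
v_2 = A·v_1 = (7, 6).
v_3 = A·v_2 = (4, 7).

v_3 = (4, 7)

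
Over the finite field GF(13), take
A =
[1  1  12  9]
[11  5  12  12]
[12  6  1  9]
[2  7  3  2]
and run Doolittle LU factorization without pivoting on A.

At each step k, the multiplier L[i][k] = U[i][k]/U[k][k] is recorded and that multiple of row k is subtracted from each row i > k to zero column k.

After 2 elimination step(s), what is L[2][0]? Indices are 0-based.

k=0: U[0][0]=1
  eliminate (1,0): mult=11, new row 1: (0, 7, 10, 4); set L[1][0]=11
  eliminate (2,0): mult=12, new row 2: (0, 7, 0, 5); set L[2][0]=12
  eliminate (3,0): mult=2, new row 3: (0, 5, 5, 10); set L[3][0]=2
k=1: U[1][1]=7
  eliminate (2,1): mult=1, new row 2: (0, 0, 3, 1); set L[2][1]=1
  eliminate (3,1): mult=10, new row 3: (0, 0, 9, 9); set L[3][1]=10

L[2][0] = 12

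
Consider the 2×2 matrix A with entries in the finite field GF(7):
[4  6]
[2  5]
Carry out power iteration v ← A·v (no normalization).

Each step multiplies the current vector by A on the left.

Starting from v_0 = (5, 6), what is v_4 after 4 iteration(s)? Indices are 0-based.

v_4 = (6, 2)

v_0 = (5, 6).
v_1 = A·v_0 = (0, 5).
v_2 = A·v_1 = (2, 4).
v_3 = A·v_2 = (4, 3).
v_4 = A·v_3 = (6, 2).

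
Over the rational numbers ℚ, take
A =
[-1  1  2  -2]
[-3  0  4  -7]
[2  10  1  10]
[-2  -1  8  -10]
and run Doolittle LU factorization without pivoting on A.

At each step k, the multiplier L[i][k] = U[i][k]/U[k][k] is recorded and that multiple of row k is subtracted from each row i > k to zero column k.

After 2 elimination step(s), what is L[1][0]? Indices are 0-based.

k=0: U[0][0]=-1
  eliminate (1,0): mult=3, new row 1: (0, -3, -2, -1); set L[1][0]=3
  eliminate (2,0): mult=-2, new row 2: (0, 12, 5, 6); set L[2][0]=-2
  eliminate (3,0): mult=2, new row 3: (0, -3, 4, -6); set L[3][0]=2
k=1: U[1][1]=-3
  eliminate (2,1): mult=-4, new row 2: (0, 0, -3, 2); set L[2][1]=-4
  eliminate (3,1): mult=1, new row 3: (0, 0, 6, -5); set L[3][1]=1

L[1][0] = 3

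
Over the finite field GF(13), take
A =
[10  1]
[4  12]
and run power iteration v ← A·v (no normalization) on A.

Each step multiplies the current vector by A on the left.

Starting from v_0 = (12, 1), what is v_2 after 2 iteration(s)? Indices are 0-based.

v_2 = (9, 8)

v_0 = (12, 1).
v_1 = A·v_0 = (4, 8).
v_2 = A·v_1 = (9, 8).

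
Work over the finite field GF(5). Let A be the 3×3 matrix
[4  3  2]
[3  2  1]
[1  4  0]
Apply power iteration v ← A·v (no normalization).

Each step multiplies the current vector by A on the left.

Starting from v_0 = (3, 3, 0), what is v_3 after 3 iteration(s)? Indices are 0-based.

v_0 = (3, 3, 0).
v_1 = A·v_0 = (1, 0, 0).
v_2 = A·v_1 = (4, 3, 1).
v_3 = A·v_2 = (2, 4, 1).

v_3 = (2, 4, 1)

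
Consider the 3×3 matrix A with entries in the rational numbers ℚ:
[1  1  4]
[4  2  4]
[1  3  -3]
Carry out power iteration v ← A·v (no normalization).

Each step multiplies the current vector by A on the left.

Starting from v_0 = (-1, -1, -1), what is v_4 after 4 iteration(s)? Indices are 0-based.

v_0 = (-1, -1, -1).
v_1 = A·v_0 = (-6, -10, -1).
v_2 = A·v_1 = (-20, -48, -33).
v_3 = A·v_2 = (-200, -308, -65).
v_4 = A·v_3 = (-768, -1676, -929).

v_4 = (-768, -1676, -929)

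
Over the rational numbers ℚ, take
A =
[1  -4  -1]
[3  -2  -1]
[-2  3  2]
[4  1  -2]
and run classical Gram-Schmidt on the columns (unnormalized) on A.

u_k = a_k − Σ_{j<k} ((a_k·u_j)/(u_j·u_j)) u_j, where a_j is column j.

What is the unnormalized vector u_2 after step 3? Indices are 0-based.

u_2 = (1/21, 5/7, 13/21, -5/21)

Step 1: u_0 = a_0 = (1, 3, -2, 4).
Step 2: u_1 = a_1 − (-2/5)·u_0 = (-18/5, -4/5, 11/5, 13/5).
Step 3: u_2 = a_2 − (-8/15)·u_0 − (1/7)·u_1 = (1/21, 5/7, 13/21, -5/21).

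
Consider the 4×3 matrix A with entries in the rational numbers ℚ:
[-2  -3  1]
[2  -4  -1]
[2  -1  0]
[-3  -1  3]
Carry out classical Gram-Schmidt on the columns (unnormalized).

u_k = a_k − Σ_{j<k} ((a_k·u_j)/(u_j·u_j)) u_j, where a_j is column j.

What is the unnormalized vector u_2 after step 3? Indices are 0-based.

u_2 = (-305/566, -40/283, 651/566, 292/283)

Step 1: u_0 = a_0 = (-2, 2, 2, -3).
Step 2: u_1 = a_1 − (-1/21)·u_0 = (-65/21, -82/21, -19/21, -8/7).
Step 3: u_2 = a_2 − (-13/21)·u_0 − (-55/566)·u_1 = (-305/566, -40/283, 651/566, 292/283).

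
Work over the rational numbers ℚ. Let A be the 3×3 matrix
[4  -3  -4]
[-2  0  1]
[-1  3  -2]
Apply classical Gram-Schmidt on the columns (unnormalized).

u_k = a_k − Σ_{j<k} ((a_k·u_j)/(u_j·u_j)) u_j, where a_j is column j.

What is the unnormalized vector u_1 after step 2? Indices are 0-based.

Step 1: u_0 = a_0 = (4, -2, -1).
Step 2: u_1 = a_1 − (-5/7)·u_0 = (-1/7, -10/7, 16/7).

u_1 = (-1/7, -10/7, 16/7)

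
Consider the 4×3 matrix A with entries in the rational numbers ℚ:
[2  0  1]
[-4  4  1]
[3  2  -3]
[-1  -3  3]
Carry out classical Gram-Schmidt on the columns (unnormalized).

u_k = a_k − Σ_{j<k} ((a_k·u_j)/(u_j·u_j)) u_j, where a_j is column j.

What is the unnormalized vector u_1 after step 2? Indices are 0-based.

u_1 = (7/15, 46/15, 27/10, -97/30)

Step 1: u_0 = a_0 = (2, -4, 3, -1).
Step 2: u_1 = a_1 − (-7/30)·u_0 = (7/15, 46/15, 27/10, -97/30).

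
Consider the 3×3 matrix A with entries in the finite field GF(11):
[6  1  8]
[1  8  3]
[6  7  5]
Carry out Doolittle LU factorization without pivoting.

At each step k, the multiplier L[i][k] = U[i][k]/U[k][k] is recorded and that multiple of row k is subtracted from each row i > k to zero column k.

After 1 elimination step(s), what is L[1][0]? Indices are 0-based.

L[1][0] = 2

k=0: U[0][0]=6
  eliminate (1,0): mult=2, new row 1: (0, 6, 9); set L[1][0]=2
  eliminate (2,0): mult=1, new row 2: (0, 6, 8); set L[2][0]=1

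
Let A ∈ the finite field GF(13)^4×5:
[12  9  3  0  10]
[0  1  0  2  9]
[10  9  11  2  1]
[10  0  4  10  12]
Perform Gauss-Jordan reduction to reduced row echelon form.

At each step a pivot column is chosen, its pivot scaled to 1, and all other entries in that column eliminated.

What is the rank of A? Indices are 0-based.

rank = 4

[1] R0 /= 12  ⇒  (1, 4, 10, 0, 3)
     R2 -= 10·R0  ⇒  (0, 8, 2, 2, 10)
     R3 -= 10·R0  ⇒  (0, 12, 8, 10, 8)
[2] R1 /= 1  ⇒  (0, 1, 0, 2, 9)
     R0 -= 4·R1  ⇒  (1, 0, 10, 5, 6)
     R2 -= 8·R1  ⇒  (0, 0, 2, 12, 3)
     R3 -= 12·R1  ⇒  (0, 0, 8, 12, 4)
[3] R2 /= 2  ⇒  (0, 0, 1, 6, 8)
     R0 -= 10·R2  ⇒  (1, 0, 0, 10, 4)
     R3 -= 8·R2  ⇒  (0, 0, 0, 3, 5)
[4] R3 /= 3  ⇒  (0, 0, 0, 1, 6)
     R0 -= 10·R3  ⇒  (1, 0, 0, 0, 9)
     R1 -= 2·R3  ⇒  (0, 1, 0, 0, 10)
     R2 -= 6·R3  ⇒  (0, 0, 1, 0, 11)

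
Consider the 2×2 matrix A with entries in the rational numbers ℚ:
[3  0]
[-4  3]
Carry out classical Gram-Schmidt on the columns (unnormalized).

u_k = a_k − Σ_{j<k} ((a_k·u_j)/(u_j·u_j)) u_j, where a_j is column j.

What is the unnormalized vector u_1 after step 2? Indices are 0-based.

Step 1: u_0 = a_0 = (3, -4).
Step 2: u_1 = a_1 − (-12/25)·u_0 = (36/25, 27/25).

u_1 = (36/25, 27/25)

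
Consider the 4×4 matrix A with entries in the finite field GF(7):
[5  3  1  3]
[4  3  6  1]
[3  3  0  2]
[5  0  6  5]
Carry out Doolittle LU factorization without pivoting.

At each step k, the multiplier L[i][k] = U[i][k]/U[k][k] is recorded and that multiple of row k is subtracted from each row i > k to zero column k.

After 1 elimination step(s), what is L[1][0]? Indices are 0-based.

Step 1: pivot at (0,0) is 5.
  row1 ← row1 − (5)·row0  ⇒  L[1][0]=5, U row1=(0, 2, 1, 0)
  row2 ← row2 − (2)·row0  ⇒  L[2][0]=2, U row2=(0, 4, 5, 3)
  row3 ← row3 − (1)·row0  ⇒  L[3][0]=1, U row3=(0, 4, 5, 2)

L[1][0] = 5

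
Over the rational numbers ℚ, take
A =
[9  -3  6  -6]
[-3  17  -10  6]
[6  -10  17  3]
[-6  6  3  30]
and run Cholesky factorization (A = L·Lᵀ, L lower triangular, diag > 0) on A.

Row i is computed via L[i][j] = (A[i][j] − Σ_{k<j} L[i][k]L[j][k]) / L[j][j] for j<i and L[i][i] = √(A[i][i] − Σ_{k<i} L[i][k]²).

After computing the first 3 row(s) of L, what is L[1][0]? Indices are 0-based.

Step 1: L[0][0] = √(9) = 3.
  L[1][0] = (-3) / L[0][0] = -1.
Step 2: L[1][1] = √(16) = 4.
  L[2][0] = (6) / L[0][0] = 2.
  L[2][1] = (-8) / L[1][1] = -2.
Step 3: L[2][2] = √(9) = 3.

L[1][0] = -1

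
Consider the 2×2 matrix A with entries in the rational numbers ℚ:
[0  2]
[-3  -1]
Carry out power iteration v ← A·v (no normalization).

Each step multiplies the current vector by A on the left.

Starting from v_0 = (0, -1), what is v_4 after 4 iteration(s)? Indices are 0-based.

v_0 = (0, -1).
v_1 = A·v_0 = (-2, 1).
v_2 = A·v_1 = (2, 5).
v_3 = A·v_2 = (10, -11).
v_4 = A·v_3 = (-22, -19).

v_4 = (-22, -19)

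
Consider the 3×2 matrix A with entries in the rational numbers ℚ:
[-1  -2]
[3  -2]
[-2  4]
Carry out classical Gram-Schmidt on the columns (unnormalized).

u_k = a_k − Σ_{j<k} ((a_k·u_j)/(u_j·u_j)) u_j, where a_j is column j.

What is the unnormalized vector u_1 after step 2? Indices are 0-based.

Step 1: u_0 = a_0 = (-1, 3, -2).
Step 2: u_1 = a_1 − (-6/7)·u_0 = (-20/7, 4/7, 16/7).

u_1 = (-20/7, 4/7, 16/7)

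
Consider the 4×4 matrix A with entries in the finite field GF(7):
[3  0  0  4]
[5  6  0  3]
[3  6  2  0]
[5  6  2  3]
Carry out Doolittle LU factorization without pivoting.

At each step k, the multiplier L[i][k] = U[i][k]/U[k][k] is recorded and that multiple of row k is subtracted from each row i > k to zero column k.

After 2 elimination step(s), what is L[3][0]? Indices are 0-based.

L[3][0] = 4

[col 0] pivot 3
  R1 -= 4*R0 → (0, 6, 0, 1)  (L[1][0] := 4)
  R2 -= 1*R0 → (0, 6, 2, 3)  (L[2][0] := 1)
  R3 -= 4*R0 → (0, 6, 2, 1)  (L[3][0] := 4)
[col 1] pivot 6
  R2 -= 1*R1 → (0, 0, 2, 2)  (L[2][1] := 1)
  R3 -= 1*R1 → (0, 0, 2, 0)  (L[3][1] := 1)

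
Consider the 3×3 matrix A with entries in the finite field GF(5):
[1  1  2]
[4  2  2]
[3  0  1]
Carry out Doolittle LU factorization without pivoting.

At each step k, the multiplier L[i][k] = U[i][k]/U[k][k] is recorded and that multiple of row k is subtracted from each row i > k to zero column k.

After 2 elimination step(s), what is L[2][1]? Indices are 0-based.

[col 0] pivot 1
  R1 -= 4*R0 → (0, 3, 4)  (L[1][0] := 4)
  R2 -= 3*R0 → (0, 2, 0)  (L[2][0] := 3)
[col 1] pivot 3
  R2 -= 4*R1 → (0, 0, 4)  (L[2][1] := 4)

L[2][1] = 4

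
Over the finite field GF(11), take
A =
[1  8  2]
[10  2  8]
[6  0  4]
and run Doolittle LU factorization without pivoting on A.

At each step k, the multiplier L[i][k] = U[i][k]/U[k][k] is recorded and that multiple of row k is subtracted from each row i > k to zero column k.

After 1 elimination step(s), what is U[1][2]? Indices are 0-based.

U[1][2] = 10

k=0: U[0][0]=1
  eliminate (1,0): mult=10, new row 1: (0, 10, 10); set L[1][0]=10
  eliminate (2,0): mult=6, new row 2: (0, 7, 3); set L[2][0]=6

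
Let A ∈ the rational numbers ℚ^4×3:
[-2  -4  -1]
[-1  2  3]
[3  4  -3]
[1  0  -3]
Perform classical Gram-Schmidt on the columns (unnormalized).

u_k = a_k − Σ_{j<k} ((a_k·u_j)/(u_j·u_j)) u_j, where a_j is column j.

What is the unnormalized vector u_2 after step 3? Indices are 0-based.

u_2 = (-11/9, -8/9, -7/9, -1)

Step 1: u_0 = a_0 = (-2, -1, 3, 1).
Step 2: u_1 = a_1 − (6/5)·u_0 = (-8/5, 16/5, 2/5, -6/5).
Step 3: u_2 = a_2 − (-13/15)·u_0 − (17/18)·u_1 = (-11/9, -8/9, -7/9, -1).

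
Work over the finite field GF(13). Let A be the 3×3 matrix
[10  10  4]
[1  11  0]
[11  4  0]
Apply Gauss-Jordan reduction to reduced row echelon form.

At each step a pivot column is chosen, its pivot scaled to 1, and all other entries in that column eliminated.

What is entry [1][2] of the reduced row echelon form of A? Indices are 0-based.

step 1: normalize row 0 (÷10) = (1, 1, 3)
  row 1: subtract 1×row0 = (0, 10, 10)
  row 2: subtract 11×row0 = (0, 6, 6)
step 2: normalize row 1 (÷10) = (0, 1, 1)
  row 0: subtract 1×row1 = (1, 0, 2)
  row 2: subtract 6×row1 = (0, 0, 0)
skip col 2 (zero from row 2)

M[1][2] = 1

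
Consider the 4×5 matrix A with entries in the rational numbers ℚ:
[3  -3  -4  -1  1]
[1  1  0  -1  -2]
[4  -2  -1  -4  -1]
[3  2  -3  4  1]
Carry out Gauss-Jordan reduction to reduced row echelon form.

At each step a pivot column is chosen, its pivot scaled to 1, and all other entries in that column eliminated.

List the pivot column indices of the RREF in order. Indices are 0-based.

pivot columns: 0, 1, 2, 3

[1] R0 /= 3  ⇒  (1, -1, -4/3, -1/3, 1/3)
     R1 -= 1·R0  ⇒  (0, 2, 4/3, -2/3, -7/3)
     R2 -= 4·R0  ⇒  (0, 2, 13/3, -8/3, -7/3)
     R3 -= 3·R0  ⇒  (0, 5, 1, 5, 0)
[2] R1 /= 2  ⇒  (0, 1, 2/3, -1/3, -7/6)
     R0 -= -1·R1  ⇒  (1, 0, -2/3, -2/3, -5/6)
     R2 -= 2·R1  ⇒  (0, 0, 3, -2, 0)
     R3 -= 5·R1  ⇒  (0, 0, -7/3, 20/3, 35/6)
[3] R2 /= 3  ⇒  (0, 0, 1, -2/3, 0)
     R0 -= -2/3·R2  ⇒  (1, 0, 0, -10/9, -5/6)
     R1 -= 2/3·R2  ⇒  (0, 1, 0, 1/9, -7/6)
     R3 -= -7/3·R2  ⇒  (0, 0, 0, 46/9, 35/6)
[4] R3 /= 46/9  ⇒  (0, 0, 0, 1, 105/92)
     R0 -= -10/9·R3  ⇒  (1, 0, 0, 0, 10/23)
     R1 -= 1/9·R3  ⇒  (0, 1, 0, 0, -119/92)
     R2 -= -2/3·R3  ⇒  (0, 0, 1, 0, 35/46)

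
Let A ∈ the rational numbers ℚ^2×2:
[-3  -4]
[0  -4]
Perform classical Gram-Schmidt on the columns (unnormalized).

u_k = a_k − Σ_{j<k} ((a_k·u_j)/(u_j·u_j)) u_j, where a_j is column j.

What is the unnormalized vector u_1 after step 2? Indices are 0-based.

u_1 = (0, -4)

Step 1: u_0 = a_0 = (-3, 0).
Step 2: u_1 = a_1 − (4/3)·u_0 = (0, -4).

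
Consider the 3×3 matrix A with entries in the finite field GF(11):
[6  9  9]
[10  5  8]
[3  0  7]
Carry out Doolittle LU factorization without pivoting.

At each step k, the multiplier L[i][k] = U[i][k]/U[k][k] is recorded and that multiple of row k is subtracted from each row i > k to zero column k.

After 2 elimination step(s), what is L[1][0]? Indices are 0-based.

[col 0] pivot 6
  R1 -= 9*R0 → (0, 1, 4)  (L[1][0] := 9)
  R2 -= 6*R0 → (0, 1, 8)  (L[2][0] := 6)
[col 1] pivot 1
  R2 -= 1*R1 → (0, 0, 4)  (L[2][1] := 1)

L[1][0] = 9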